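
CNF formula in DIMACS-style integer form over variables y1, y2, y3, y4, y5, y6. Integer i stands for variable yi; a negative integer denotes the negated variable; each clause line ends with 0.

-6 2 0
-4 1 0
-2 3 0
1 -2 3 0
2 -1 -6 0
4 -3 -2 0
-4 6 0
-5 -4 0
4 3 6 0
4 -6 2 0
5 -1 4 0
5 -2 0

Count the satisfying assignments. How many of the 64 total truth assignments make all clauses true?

3

Satisfying assignments:
  y1=0 y2=0 y3=1 y4=0 y5=0 y6=0
  y1=0 y2=0 y3=1 y4=0 y5=1 y6=0
  y1=1 y2=0 y3=1 y4=0 y5=1 y6=0
Count: 3.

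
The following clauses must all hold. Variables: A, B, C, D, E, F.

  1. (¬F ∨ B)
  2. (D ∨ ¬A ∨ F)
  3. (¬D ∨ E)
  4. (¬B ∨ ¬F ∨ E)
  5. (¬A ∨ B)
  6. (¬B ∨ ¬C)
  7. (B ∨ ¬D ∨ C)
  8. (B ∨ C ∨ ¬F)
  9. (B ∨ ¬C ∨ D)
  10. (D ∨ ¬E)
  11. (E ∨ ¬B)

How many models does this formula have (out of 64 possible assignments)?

The models are:
  A=F B=F C=F D=F E=F F=F
  A=F B=F C=T D=T E=T F=F
  A=F B=T C=F D=T E=T F=F
  A=F B=T C=F D=T E=T F=T
  A=T B=T C=F D=T E=T F=F
  A=T B=T C=F D=T E=T F=T
Count: 6.

6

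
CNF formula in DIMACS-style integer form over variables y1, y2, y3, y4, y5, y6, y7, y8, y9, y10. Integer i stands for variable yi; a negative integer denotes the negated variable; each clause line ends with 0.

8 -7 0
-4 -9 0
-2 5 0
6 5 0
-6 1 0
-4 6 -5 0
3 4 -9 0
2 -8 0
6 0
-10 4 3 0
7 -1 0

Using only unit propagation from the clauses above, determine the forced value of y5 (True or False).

Unit clause (y6) sets y6 = True.
From (¬y6 ∨ y1) and y6 = True: y1 = True.
(¬y1 ∨ y7) with y1 = True leaves only y7, so y7 = True.
(y8 ∨ ¬y7) with y7 = True leaves only y8, so y8 = True.
In (y2 ∨ ¬y8), ¬y8 is now false; y2 must hold, so y2 = True.
In (¬y2 ∨ y5), ¬y2 is now false; y5 must hold, so y5 = True.

True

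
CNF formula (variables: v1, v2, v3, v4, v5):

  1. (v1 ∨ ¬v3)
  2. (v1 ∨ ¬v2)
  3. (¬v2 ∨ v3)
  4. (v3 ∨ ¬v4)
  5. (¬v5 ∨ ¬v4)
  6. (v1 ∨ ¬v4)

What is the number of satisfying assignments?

Case analysis on v1 and v3:
  v1=T, v3=T: v2 free; 3 ways for (v4,v5) × 2^1 = 6.
  v1=T, v3=F: remaining (v2,v4,v5) ∈ {(F,F,F); (F,F,T)} — 2.
  v1=F, v3=T: a clause becomes empty — 0.
  v1=F, v3=F: remaining (v2,v4,v5) ∈ {(F,F,F); (F,F,T)} — 2.
Total: 6 + 2 + 0 + 2 = 10.

10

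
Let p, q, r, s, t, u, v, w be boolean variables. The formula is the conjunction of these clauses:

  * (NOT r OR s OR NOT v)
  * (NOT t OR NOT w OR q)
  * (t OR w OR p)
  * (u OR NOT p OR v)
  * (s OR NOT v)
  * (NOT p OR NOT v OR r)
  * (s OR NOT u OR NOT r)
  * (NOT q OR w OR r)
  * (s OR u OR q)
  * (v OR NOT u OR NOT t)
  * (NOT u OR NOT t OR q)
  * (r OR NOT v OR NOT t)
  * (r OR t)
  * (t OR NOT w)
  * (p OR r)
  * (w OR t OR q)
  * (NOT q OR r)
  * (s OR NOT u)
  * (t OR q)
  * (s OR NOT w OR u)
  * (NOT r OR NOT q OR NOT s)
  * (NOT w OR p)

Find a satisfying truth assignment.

p = F, q = F, r = T, s = T, t = T, u = F, v = T, w = F

Check each clause:
  1. (s OR NOT v OR NOT r) — s is true.
  2. (NOT w OR NOT t OR q) — NOT w is true.
  3. (w OR p OR t) — t is true.
  4. (v OR u OR NOT p) — v is true.
  5. (NOT v OR s) — s is true.
  6. (NOT p OR r OR NOT v) — r is true.
  7. (NOT u OR NOT r OR s) — NOT u is true.
  8. (w OR NOT q OR r) — r is true.
  9. (s OR u OR q) — s is true.
  10. (NOT t OR NOT u OR v) — NOT u is true.
  11. (q OR NOT t OR NOT u) — NOT u is true.
  12. (NOT t OR NOT v OR r) — r is true.
  13. (t OR r) — r is true.
  14. (t OR NOT w) — NOT w is true.
  15. (r OR p) — r is true.
  16. (q OR w OR t) — t is true.
  17. (r OR NOT q) — r is true.
  18. (NOT u OR s) — NOT u is true.
  19. (q OR t) — t is true.
  20. (u OR NOT w OR s) — NOT w is true.
  21. (NOT q OR NOT r OR NOT s) — NOT q is true.
  22. (p OR NOT w) — NOT w is true.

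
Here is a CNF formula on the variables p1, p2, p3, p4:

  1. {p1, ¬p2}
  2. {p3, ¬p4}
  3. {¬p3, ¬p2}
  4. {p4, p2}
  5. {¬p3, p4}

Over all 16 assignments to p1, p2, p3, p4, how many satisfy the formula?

3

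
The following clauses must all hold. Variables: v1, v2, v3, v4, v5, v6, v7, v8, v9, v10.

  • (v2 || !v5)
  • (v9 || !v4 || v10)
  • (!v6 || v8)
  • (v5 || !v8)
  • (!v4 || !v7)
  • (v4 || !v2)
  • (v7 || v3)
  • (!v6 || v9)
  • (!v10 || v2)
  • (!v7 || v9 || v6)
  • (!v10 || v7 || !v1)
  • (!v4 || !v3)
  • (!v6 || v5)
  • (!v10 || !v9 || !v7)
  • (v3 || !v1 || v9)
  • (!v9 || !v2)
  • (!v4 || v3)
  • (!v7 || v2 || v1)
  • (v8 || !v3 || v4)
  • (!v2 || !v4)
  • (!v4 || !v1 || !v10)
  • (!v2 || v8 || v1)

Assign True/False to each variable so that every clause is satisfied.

Branch on v1: take v1 = True.
Branch on v2: take v2 = False.
  then v5 is forced to False.
  then v8 is forced to False.
  then v6 is forced to False.
  then v10 is forced to False.
Branch on v3: take v3 = False.
  then v7 is forced to True.
  then v4 is forced to False.
  then v9 is forced to True.

v1=True, v2=False, v3=False, v4=False, v5=False, v6=False, v7=True, v8=False, v9=True, v10=False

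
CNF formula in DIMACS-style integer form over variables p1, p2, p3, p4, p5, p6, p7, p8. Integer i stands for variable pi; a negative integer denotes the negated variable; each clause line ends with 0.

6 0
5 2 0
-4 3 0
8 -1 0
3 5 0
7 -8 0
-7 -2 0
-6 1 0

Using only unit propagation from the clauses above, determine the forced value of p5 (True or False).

(p6) stands alone — p6 = True.
From (p1 | ~p6) and p6 = True: p1 = True.
From (~p1 | p8) and p1 = True: p8 = True.
In (p7 | ~p8), ~p8 is now false; p7 must hold, so p7 = True.
(~p7 | ~p2) with p7 = True leaves only ~p2, so p2 = False.
(p2 | p5) with p2 = False leaves only p5, so p5 = True.

True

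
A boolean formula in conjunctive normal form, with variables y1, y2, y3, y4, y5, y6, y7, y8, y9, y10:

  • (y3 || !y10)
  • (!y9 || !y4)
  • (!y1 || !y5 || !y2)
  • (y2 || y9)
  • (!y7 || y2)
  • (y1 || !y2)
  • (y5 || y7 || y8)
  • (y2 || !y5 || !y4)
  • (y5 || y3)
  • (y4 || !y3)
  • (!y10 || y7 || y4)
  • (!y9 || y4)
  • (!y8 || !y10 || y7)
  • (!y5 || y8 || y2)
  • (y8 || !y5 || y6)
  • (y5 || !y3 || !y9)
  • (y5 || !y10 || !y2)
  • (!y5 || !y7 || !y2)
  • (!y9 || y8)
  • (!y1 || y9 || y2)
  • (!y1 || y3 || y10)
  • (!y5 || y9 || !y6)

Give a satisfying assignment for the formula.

y1=True, y2=True, y3=True, y4=True, y5=False, y6=False, y7=False, y8=True, y9=False, y10=False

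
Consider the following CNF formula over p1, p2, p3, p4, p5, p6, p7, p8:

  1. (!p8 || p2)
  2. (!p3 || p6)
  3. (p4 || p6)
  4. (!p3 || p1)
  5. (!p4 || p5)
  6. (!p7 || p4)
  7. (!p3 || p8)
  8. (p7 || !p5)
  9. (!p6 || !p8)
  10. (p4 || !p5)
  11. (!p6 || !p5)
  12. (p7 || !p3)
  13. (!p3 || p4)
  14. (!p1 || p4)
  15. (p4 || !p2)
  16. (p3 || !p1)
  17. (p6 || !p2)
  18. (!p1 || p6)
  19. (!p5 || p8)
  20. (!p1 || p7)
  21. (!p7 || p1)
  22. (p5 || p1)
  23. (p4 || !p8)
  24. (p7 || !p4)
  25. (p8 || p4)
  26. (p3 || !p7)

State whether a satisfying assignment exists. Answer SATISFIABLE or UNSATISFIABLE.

UNSATISFIABLE

p4 = True:
  propagation gives p5=True, p7=True, p6=False, p3=False; an empty clause results — contradiction.
p4 = False:
  propagation gives p6=True, p7=False, p5=False, p8=False; an empty clause results — contradiction.
Every branch closes, so no satisfying assignment exists.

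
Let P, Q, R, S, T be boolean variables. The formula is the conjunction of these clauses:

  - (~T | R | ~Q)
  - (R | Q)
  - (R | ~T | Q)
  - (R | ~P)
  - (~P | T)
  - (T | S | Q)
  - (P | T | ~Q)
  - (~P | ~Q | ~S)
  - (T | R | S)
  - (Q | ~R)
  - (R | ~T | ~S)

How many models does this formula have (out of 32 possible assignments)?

3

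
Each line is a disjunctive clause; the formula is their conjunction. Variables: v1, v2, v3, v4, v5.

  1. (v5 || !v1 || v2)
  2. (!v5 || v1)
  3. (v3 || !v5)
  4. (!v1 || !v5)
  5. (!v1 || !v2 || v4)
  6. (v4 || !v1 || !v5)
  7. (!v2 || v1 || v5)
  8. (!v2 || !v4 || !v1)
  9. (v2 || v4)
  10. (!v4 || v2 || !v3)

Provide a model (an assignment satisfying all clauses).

v1 = F, v2 = F, v3 = F, v4 = T, v5 = F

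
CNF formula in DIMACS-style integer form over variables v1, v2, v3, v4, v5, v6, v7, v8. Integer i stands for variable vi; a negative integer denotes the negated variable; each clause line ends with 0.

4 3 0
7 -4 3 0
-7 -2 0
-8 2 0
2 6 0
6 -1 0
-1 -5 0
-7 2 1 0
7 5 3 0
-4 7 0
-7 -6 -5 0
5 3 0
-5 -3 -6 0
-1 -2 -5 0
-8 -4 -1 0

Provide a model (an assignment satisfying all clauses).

v1 = False, v2 = True, v3 = True, v4 = False, v5 = False, v6 = True, v7 = False, v8 = True

Set v1 = False and propagate.
Set v2 = True and propagate.
  then v7 is forced to False.
  then v4 is forced to False.
  then v3 is forced to True.
Branch on v5: take v5 = False.
v6, v8 are now unconstrained; take v6 = True, v8 = True.
Every clause has at least one true literal under this assignment.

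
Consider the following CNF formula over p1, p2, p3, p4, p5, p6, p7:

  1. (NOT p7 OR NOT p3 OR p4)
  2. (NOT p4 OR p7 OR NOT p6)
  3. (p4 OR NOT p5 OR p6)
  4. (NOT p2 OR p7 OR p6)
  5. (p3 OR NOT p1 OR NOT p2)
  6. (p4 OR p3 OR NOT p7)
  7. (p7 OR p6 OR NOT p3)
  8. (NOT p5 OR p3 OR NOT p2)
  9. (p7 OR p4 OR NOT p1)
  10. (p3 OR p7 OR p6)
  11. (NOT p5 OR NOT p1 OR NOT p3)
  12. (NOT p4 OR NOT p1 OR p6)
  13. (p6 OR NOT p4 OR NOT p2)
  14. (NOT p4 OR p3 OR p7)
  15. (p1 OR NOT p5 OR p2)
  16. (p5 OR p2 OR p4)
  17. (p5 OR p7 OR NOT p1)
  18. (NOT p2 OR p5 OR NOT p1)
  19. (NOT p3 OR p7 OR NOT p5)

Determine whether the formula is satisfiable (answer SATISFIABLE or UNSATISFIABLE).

SATISFIABLE

Branch on p1: take p1 = False.
Try p2 = False.
  then p5 is forced to False.
  then p4 is forced to True.
Branch on p3: take p3 = True.
For the remaining variables, p6 = True, p7 = True works.
So p1 = F, p2 = F, p3 = T, p4 = T, p5 = F, p6 = T, p7 = T is a satisfying assignment.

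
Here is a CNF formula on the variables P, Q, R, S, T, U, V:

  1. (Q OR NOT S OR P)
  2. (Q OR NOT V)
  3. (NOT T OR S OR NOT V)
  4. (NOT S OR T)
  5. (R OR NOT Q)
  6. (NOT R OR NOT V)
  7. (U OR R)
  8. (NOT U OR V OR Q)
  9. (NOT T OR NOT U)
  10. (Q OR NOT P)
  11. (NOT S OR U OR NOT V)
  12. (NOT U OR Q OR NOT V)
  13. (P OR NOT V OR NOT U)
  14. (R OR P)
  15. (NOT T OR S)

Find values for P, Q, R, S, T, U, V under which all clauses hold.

P=T, Q=T, R=T, S=T, T=T, U=F, V=F

Check each clause:
  1. (Q OR P OR NOT S) — P is true.
  2. (NOT V OR Q) — NOT V is true.
  3. (NOT T OR S OR NOT V) — NOT V is true.
  4. (NOT S OR T) — T is true.
  5. (NOT Q OR R) — R is true.
  6. (NOT V OR NOT R) — NOT V is true.
  7. (R OR U) — R is true.
  8. (Q OR V OR NOT U) — Q is true.
  9. (NOT U OR NOT T) — NOT U is true.
  10. (NOT P OR Q) — Q is true.
  11. (U OR NOT S OR NOT V) — NOT V is true.
  12. (NOT U OR NOT V OR Q) — NOT V is true.
  13. (P OR NOT V OR NOT U) — P is true.
  14. (P OR R) — P is true.
  15. (S OR NOT T) — S is true.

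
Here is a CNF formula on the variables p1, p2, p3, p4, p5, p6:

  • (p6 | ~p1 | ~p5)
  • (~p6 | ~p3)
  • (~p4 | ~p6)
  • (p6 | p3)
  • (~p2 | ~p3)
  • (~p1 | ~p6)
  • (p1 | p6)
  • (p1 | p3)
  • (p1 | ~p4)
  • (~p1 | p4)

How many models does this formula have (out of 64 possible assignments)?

Satisfying assignments:
  p1=1 p2=0 p3=1 p4=1 p5=0 p6=0
That's 1 in total.

1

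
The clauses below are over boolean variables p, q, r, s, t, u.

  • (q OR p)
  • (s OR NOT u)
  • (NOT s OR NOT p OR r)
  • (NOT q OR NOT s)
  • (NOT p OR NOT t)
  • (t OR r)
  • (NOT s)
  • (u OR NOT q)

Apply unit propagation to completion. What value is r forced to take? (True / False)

True

(NOT s) stands alone — s = False.
(s OR NOT u) with s = False leaves only NOT u, so u = False.
(u OR NOT q): since u = False, the clause reduces to (NOT q). q = False.
(p OR q) with q = False leaves only p, so p = True.
(NOT t OR NOT p) with p = True leaves only NOT t, so t = False.
(r OR t): since t = False, the clause reduces to (r). r = True.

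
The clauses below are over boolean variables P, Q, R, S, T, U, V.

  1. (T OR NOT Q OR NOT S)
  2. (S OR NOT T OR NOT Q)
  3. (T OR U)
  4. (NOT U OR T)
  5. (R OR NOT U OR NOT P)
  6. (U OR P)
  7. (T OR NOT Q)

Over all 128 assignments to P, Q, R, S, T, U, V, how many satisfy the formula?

30

Split on T, then U.
  T=1, U=1: V free; 9 ways for (P,Q,R,S) × 2^1 = 18.
  T=1, U=0: R, V free; 3 ways for (P,Q,S) × 2^2 = 12.
  T=0, U=1: a clause becomes empty — 0.
  T=0, U=0: a clause becomes empty — 0.
Total: 18 + 12 + 0 + 0 = 30.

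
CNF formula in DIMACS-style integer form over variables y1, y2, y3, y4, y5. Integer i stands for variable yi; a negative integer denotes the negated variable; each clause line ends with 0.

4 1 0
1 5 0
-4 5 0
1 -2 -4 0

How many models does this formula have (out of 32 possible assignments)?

14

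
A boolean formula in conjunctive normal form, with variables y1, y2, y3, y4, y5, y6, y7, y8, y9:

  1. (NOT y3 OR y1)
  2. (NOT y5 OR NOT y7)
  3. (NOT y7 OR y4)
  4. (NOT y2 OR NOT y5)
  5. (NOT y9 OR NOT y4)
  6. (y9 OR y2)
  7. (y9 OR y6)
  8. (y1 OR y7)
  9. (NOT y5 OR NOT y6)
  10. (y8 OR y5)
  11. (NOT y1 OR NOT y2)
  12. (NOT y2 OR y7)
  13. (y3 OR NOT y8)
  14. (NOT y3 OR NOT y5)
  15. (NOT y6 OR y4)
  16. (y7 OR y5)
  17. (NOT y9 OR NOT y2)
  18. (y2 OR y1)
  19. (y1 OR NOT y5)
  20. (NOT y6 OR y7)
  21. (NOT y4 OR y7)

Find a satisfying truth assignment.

Try y1 = True.
  then y2 is forced to False.
  then y9 is forced to True.
  then y4 is forced to False.
  then y7 is forced to False.
  then y6 is forced to False.
  then y5 is forced to True.
  then y3 is forced to False.
  then y8 is forced to False.
Every clause has at least one true literal under this assignment.
Check each clause:
  1. (NOT y3 OR y1) — y1 is true.
  2. (NOT y5 OR NOT y7) — NOT y7 is true.
  3. (y4 OR NOT y7) — NOT y7 is true.
  4. (NOT y5 OR NOT y2) — NOT y2 is true.
  5. (NOT y9 OR NOT y4) — NOT y4 is true.
  6. (y2 OR y9) — y9 is true.
  7. (y6 OR y9) — y9 is true.
  8. (y7 OR y1) — y1 is true.
  9. (NOT y5 OR NOT y6) — NOT y6 is true.
  10. (y8 OR y5) — y5 is true.
  11. (NOT y2 OR NOT y1) — NOT y2 is true.
  12. (NOT y2 OR y7) — NOT y2 is true.
  13. (NOT y8 OR y3) — NOT y8 is true.
  14. (NOT y5 OR NOT y3) — NOT y3 is true.
  15. (y4 OR NOT y6) — NOT y6 is true.
  16. (y7 OR y5) — y5 is true.
  17. (NOT y9 OR NOT y2) — NOT y2 is true.
  18. (y2 OR y1) — y1 is true.
  19. (y1 OR NOT y5) — y1 is true.
  20. (NOT y6 OR y7) — NOT y6 is true.
  21. (NOT y4 OR y7) — NOT y4 is true.

y1 = T, y2 = F, y3 = F, y4 = F, y5 = T, y6 = F, y7 = F, y8 = F, y9 = T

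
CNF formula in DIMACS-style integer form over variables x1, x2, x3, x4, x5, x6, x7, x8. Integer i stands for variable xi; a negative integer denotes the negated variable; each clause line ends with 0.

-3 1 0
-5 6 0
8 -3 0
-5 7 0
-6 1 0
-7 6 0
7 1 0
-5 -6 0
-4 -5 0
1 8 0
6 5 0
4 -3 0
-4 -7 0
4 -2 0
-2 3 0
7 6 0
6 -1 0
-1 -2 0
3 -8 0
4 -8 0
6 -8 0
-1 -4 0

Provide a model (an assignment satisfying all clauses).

x1=True  x2=False  x3=False  x4=False  x5=False  x6=True  x7=True  x8=False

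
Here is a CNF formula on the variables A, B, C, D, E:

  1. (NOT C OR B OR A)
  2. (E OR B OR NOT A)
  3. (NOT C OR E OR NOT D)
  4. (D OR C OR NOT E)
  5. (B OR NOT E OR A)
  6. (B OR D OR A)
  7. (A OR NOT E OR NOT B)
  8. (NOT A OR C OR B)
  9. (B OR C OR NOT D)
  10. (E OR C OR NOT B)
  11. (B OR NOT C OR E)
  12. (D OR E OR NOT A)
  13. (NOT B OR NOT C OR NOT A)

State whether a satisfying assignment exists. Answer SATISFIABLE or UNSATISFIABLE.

SATISFIABLE

Branch on A: take A = True.
The remaining clauses are satisfied by B = False, C = True, D = True, E = True.
Every clause has at least one true literal under this assignment.
So A=True, B=False, C=True, D=True, E=True is a satisfying assignment.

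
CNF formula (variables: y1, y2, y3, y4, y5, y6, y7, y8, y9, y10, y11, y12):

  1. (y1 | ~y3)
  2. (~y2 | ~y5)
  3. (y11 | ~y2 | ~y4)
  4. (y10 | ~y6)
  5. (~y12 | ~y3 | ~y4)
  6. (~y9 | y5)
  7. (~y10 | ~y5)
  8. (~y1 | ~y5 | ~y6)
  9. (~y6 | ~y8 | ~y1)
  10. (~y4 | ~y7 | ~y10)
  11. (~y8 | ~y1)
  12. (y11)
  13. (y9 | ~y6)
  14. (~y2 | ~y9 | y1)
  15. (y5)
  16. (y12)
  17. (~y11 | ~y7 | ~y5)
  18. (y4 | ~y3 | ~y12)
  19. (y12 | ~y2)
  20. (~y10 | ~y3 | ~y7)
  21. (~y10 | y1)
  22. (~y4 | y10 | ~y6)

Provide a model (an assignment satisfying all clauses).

y1=False, y2=False, y3=False, y4=False, y5=True, y6=False, y7=False, y8=False, y9=False, y10=False, y11=True, y12=True

The clause (y11) is unit: y11 must be True.
Unit propagation: (y5) forces y5 = True.
(~y2) is a unit clause, so y2 = False.
(~y10) is a unit clause, so y10 = False.
Unit propagation: (~y6) forces y6 = False.
(y12) is a unit clause, so y12 = True.
The clause (~y7) is unit: y7 must be False.
y3 occurs only negated in the remaining clauses — set y3 = False.
Pure literal: y8 appears only negated; assign y8 = False.
y1, y4, y9 are now unconstrained; take y1 = False, y4 = False, y9 = False.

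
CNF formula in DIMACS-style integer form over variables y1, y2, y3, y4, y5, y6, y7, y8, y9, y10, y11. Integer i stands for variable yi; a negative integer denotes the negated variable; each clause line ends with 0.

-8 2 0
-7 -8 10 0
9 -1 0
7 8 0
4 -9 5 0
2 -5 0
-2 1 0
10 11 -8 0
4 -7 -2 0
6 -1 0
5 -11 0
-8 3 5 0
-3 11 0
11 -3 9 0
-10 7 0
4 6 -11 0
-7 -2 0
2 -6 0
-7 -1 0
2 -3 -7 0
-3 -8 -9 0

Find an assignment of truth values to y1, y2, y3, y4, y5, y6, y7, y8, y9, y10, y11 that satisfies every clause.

y1=1, y2=1, y3=0, y4=1, y5=1, y6=1, y7=0, y8=1, y9=1, y10=0, y11=1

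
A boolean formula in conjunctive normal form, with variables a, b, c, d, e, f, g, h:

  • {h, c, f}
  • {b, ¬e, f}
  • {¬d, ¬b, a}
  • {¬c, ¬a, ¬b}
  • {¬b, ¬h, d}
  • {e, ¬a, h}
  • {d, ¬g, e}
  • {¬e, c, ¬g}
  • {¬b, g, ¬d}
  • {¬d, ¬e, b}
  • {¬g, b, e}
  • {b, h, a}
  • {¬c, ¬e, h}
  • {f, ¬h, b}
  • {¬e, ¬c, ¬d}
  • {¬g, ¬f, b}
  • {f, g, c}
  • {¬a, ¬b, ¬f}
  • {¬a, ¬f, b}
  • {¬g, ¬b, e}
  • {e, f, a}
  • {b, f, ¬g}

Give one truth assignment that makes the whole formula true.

a=0, b=0, c=0, d=0, e=0, f=1, g=0, h=1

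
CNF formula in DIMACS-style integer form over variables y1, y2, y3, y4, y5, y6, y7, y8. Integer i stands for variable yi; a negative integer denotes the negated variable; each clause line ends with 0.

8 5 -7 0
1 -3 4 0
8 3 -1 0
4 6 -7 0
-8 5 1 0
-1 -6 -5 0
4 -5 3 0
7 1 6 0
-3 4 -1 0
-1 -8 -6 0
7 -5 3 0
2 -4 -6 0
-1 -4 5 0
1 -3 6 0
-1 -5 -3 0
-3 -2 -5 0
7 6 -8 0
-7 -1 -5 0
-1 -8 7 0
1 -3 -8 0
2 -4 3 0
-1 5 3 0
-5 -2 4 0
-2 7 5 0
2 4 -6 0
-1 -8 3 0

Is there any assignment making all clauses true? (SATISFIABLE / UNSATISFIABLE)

Try y1 = False.
The remaining clauses are satisfied by y2 = True, y3 = False, y4 = True, y5 = True, y6 = True, y7 = True, y8 = False.
So y1=False, y2=True, y3=False, y4=True, y5=True, y6=True, y7=True, y8=False is a satisfying assignment.

SATISFIABLE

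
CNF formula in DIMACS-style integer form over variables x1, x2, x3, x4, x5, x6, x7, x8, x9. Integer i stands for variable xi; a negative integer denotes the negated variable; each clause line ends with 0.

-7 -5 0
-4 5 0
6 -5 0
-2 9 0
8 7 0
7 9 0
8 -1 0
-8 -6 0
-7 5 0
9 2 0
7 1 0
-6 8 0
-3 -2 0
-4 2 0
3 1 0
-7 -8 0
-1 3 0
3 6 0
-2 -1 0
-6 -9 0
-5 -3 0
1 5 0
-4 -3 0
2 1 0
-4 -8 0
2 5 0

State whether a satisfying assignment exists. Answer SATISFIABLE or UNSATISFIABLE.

UNSATISFIABLE

x1 = True:
  propagation gives x8=True, x6=False, x5=False, x4=False; an empty clause results — contradiction.
x1 = False:
  propagation gives x7=True, x5=False; an empty clause results — contradiction.
Every branch closes, so no satisfying assignment exists.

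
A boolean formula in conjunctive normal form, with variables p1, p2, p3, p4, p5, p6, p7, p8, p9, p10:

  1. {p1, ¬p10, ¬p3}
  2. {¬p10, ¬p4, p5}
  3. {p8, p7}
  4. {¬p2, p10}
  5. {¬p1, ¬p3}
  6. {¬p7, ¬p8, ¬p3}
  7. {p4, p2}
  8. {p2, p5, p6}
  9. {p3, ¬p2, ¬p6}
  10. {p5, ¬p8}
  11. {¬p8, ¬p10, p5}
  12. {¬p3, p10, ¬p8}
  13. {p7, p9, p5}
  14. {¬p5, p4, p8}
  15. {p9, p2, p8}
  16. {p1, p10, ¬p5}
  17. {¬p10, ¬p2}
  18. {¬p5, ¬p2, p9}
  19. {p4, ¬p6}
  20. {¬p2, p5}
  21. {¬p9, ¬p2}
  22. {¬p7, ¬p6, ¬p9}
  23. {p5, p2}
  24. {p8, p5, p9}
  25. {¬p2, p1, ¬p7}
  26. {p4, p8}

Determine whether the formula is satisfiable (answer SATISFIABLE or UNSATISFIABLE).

SATISFIABLE

Set p1 = False and propagate.
Set p2 = False and propagate.
  then p4 is forced to True.
  then p5 is forced to True.
  then p10 is forced to True.
  then p3 is forced to False.
The remaining clauses are satisfied by p6 = False, p7 = True, p8 = True, p9 = True.
Every clause has at least one true literal under this assignment.
So p1=0, p2=0, p3=0, p4=1, p5=1, p6=0, p7=1, p8=1, p9=1, p10=1 is a satisfying assignment.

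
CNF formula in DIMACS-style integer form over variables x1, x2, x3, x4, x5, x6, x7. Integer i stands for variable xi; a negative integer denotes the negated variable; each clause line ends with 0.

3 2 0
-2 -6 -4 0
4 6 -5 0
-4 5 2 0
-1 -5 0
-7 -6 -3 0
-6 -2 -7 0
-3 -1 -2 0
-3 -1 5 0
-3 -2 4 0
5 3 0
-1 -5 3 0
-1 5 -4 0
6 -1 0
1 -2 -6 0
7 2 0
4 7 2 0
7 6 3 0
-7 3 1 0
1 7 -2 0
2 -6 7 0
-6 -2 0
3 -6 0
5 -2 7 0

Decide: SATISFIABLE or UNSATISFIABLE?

SATISFIABLE

Set x1 = False and propagate.
The remaining clauses are satisfied by x2 = False, x3 = True, x4 = False, x5 = False, x6 = False, x7 = True.
So x1=False, x2=False, x3=True, x4=False, x5=False, x6=False, x7=True is a satisfying assignment.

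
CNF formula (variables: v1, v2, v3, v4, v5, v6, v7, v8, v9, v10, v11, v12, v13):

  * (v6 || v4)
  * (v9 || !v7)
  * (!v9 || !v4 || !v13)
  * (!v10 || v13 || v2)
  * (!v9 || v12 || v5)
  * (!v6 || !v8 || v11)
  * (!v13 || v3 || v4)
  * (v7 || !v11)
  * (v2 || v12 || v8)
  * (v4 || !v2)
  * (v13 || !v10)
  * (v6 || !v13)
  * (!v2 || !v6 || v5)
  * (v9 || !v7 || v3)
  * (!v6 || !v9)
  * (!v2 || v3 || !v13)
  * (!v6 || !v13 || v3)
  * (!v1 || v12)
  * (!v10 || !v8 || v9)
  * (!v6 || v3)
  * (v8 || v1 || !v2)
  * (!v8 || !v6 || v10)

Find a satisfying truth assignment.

v1 = F, v2 = F, v3 = T, v4 = T, v5 = T, v6 = F, v7 = F, v8 = T, v9 = T, v10 = F, v11 = F, v12 = F, v13 = F

Check each clause:
  1. (v6 || v4) — v4 is true.
  2. (v9 || !v7) — v9 is true.
  3. (!v4 || !v13 || !v9) — !v13 is true.
  4. (!v10 || v13 || v2) — !v10 is true.
  5. (v12 || v5 || !v9) — v5 is true.
  6. (!v6 || v11 || !v8) — !v6 is true.
  7. (v4 || v3 || !v13) — v3 is true.
  8. (v7 || !v11) — !v11 is true.
  9. (v12 || v2 || v8) — v8 is true.
  10. (!v2 || v4) — v4 is true.
  11. (v13 || !v10) — !v10 is true.
  12. (!v13 || v6) — !v13 is true.
  13. (v5 || !v6 || !v2) — !v6 is true.
  14. (v9 || v3 || !v7) — v9 is true.
  15. (!v9 || !v6) — !v6 is true.
  16. (!v13 || !v2 || v3) — v3 is true.
  17. (v3 || !v13 || !v6) — !v6 is true.
  18. (v12 || !v1) — !v1 is true.
  19. (!v8 || v9 || !v10) — v9 is true.
  20. (!v6 || v3) — !v6 is true.
  21. (v1 || !v2 || v8) — v8 is true.
  22. (v10 || !v6 || !v8) — !v6 is true.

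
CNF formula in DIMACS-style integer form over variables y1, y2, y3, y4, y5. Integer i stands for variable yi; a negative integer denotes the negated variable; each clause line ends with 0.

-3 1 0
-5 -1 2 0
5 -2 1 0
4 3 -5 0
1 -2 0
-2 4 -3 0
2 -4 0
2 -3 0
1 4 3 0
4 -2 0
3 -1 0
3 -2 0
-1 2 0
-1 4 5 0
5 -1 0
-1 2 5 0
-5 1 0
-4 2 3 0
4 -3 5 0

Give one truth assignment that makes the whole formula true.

y1=1  y2=1  y3=1  y4=1  y5=1

Check each clause:
  1. (y1 \/ ~y3) — y1 is true.
  2. (~y5 \/ ~y1 \/ y2) — y2 is true.
  3. (y1 \/ y5 \/ ~y2) — y1 is true.
  4. (~y5 \/ y3 \/ y4) — y3 is true.
  5. (~y2 \/ y1) — y1 is true.
  6. (y4 \/ ~y2 \/ ~y3) — y4 is true.
  7. (y2 \/ ~y4) — y2 is true.
  8. (y2 \/ ~y3) — y2 is true.
  9. (y1 \/ y4 \/ y3) — y1 is true.
  10. (~y2 \/ y4) — y4 is true.
  11. (~y1 \/ y3) — y3 is true.
  12. (y3 \/ ~y2) — y3 is true.
  13. (~y1 \/ y2) — y2 is true.
  14. (y5 \/ ~y1 \/ y4) — y4 is true.
  15. (~y1 \/ y5) — y5 is true.
  16. (y5 \/ y2 \/ ~y1) — y2 is true.
  17. (~y5 \/ y1) — y1 is true.
  18. (~y4 \/ y3 \/ y2) — y2 is true.
  19. (y5 \/ y4 \/ ~y3) — y5 is true.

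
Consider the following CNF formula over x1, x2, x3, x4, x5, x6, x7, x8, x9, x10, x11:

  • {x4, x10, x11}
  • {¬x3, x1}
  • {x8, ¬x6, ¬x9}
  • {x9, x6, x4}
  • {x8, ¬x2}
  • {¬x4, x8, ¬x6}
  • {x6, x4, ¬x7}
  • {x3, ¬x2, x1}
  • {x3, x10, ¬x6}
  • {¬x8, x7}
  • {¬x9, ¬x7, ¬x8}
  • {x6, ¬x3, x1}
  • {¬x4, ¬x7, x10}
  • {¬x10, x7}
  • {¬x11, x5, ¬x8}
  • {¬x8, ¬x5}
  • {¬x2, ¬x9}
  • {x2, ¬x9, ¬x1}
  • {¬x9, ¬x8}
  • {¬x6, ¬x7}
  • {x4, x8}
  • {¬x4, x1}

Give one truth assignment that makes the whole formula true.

x1 = T, x2 = F, x3 = F, x4 = T, x5 = T, x6 = F, x7 = F, x8 = F, x9 = F, x10 = F, x11 = T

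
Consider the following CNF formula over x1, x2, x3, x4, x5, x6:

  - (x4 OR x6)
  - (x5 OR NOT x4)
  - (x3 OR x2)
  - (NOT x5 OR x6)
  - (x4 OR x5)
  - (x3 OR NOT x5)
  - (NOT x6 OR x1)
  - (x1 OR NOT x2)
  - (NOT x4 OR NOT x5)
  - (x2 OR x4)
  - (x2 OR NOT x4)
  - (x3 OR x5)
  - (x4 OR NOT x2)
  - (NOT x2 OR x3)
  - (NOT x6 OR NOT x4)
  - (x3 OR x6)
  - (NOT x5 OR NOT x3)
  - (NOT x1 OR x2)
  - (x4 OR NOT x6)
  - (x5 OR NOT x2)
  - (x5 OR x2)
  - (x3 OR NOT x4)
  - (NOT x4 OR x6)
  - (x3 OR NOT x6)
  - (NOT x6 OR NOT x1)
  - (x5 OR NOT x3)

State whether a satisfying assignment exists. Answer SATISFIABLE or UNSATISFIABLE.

UNSATISFIABLE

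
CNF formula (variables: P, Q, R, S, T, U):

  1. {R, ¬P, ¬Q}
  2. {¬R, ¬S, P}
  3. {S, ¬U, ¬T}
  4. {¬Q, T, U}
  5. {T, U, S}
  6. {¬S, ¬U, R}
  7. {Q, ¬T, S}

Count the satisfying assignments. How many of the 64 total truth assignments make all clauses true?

Case analysis on S and T:
  S=1, T=1: 7 of the 16 assignments to (P,Q,R,U) work.
  S=1, T=0: 5 of the 16 assignments to (P,Q,R,U) work.
  S=0, T=1: remaining (P,Q,R,U) ∈ {(0,1,0,0); (0,1,1,0); (1,1,1,0)} — 3.
  S=0, T=0: 7 of the 16 assignments to (P,Q,R,U) work.
Total: 7 + 5 + 3 + 7 = 22.

22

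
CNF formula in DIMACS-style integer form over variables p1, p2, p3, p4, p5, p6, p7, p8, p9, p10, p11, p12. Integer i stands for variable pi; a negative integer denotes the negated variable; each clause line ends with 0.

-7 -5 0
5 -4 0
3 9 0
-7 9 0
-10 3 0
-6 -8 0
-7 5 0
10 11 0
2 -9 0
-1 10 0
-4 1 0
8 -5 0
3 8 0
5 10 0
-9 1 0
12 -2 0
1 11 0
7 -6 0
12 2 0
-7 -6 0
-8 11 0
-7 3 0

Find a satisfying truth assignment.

p1=F, p2=T, p3=T, p4=F, p5=T, p6=F, p7=F, p8=T, p9=F, p10=T, p11=T, p12=T

Pure literal: p3 appears only positively; assign p3 = True.
p4 occurs only negated in the remaining clauses — set p4 = False.
Set p1 = False and propagate.
  then p9 is forced to False.
  then p7 is forced to False.
  then p11 is forced to True.
  then p6 is forced to False.
The remaining clauses are satisfied by p2 = True, p5 = True, p8 = True, p10 = True, p12 = True.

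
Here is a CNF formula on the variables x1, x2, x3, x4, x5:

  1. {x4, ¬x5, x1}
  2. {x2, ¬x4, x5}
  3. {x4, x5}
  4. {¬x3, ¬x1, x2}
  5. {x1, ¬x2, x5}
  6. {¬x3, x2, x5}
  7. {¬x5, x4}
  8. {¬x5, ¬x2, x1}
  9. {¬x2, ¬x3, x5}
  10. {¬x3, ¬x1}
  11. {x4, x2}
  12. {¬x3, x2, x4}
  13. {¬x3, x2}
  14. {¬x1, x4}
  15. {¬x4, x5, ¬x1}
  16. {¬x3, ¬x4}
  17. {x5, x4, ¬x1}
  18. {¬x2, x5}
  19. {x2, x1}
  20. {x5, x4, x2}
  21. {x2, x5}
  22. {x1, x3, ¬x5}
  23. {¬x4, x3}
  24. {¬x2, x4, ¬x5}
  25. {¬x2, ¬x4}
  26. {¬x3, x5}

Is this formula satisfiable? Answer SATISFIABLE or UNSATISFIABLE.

UNSATISFIABLE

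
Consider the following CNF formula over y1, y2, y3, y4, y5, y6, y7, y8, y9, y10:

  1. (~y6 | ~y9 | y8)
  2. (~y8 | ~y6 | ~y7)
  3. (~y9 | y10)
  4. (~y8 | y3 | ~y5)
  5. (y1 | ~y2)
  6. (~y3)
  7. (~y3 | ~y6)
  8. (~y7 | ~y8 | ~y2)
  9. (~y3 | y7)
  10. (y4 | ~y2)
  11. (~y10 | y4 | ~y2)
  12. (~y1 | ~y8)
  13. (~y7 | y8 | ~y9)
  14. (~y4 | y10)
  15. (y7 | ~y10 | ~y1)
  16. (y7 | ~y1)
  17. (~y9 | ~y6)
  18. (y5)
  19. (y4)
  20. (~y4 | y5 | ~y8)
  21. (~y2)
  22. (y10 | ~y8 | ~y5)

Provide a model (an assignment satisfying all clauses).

The clause (~y3) is unit: y3 must be False.
(y5) is a unit clause, so y5 = True.
(~y8) is a unit clause, so y8 = False.
Unit propagation: (y4) forces y4 = True.
(y10) is a unit clause, so y10 = True.
The clause (~y2) is unit: y2 must be False.
y9 occurs only negated in the remaining clauses — set y9 = False.
Try y1 = True.
  then y7 is forced to True.
y6 is now unconstrained; take y6 = True.
Every clause has at least one true literal under this assignment.

y1 = T, y2 = F, y3 = F, y4 = T, y5 = T, y6 = T, y7 = T, y8 = F, y9 = F, y10 = T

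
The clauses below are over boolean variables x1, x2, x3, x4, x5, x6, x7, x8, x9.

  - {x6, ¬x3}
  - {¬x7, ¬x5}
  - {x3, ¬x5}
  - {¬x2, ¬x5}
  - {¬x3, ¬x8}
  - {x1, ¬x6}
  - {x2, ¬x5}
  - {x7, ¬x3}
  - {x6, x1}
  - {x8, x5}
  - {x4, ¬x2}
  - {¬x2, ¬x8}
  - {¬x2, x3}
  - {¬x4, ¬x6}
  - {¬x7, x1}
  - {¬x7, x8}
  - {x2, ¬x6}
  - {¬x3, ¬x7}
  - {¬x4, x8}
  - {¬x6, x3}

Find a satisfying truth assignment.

Pure literal: x1 appears only positively; assign x1 = True.
Set x2 = False and propagate.
  then x5 is forced to False.
  then x8 is forced to True.
  then x3 is forced to False.
  then x6 is forced to False.
x4, x7, x9 are now unconstrained; take x4 = False, x7 = False, x9 = False.
Every clause has at least one true literal under this assignment.

x1=T, x2=F, x3=F, x4=F, x5=F, x6=F, x7=F, x8=T, x9=F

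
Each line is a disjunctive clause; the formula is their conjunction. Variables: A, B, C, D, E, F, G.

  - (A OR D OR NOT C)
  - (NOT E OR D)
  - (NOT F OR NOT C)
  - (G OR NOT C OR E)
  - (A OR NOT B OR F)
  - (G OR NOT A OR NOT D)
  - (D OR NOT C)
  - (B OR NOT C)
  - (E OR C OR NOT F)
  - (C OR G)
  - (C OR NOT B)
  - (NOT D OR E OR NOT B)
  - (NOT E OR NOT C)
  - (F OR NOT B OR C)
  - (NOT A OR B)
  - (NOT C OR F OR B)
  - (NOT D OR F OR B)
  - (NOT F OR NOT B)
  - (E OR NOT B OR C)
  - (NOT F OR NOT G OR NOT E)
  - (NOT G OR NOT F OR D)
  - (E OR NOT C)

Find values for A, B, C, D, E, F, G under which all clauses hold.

A=F, B=F, C=F, D=F, E=F, F=F, G=T

Set A = False and propagate.
Set B = False and propagate.
  then C is forced to False.
  then G is forced to True.
The remaining clauses are satisfied by D = False, E = False, F = False.
Check each clause:
  1. (NOT C OR A OR D) — NOT C is true.
  2. (NOT E OR D) — NOT E is true.
  3. (NOT C OR NOT F) — NOT F is true.
  4. (NOT C OR E OR G) — NOT C is true.
  5. (F OR A OR NOT B) — NOT B is true.
  6. (NOT D OR NOT A OR G) — NOT D is true.
  7. (NOT C OR D) — NOT C is true.
  8. (NOT C OR B) — NOT C is true.
  9. (C OR E OR NOT F) — NOT F is true.
  10. (C OR G) — G is true.
  11. (NOT B OR C) — NOT B is true.
  12. (NOT B OR E OR NOT D) — NOT D is true.
  13. (NOT E OR NOT C) — NOT E is true.
  14. (F OR NOT B OR C) — NOT B is true.
  15. (B OR NOT A) — NOT A is true.
  16. (F OR NOT C OR B) — NOT C is true.
  17. (NOT D OR B OR F) — NOT D is true.
  18. (NOT F OR NOT B) — NOT F is true.
  19. (C OR E OR NOT B) — NOT B is true.
  20. (NOT F OR NOT E OR NOT G) — NOT F is true.
  21. (NOT F OR D OR NOT G) — NOT F is true.
  22. (E OR NOT C) — NOT C is true.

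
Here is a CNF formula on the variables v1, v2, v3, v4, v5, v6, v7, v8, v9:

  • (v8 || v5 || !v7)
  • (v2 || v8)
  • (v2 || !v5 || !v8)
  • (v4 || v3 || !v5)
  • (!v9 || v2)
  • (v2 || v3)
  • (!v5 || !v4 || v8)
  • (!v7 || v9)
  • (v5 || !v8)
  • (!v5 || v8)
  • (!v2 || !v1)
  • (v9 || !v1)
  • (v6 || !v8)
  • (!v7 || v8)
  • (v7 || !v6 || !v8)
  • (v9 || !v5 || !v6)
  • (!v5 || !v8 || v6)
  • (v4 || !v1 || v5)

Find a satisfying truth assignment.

v1=0  v2=1  v3=0  v4=0  v5=0  v6=1  v7=0  v8=0  v9=0

Pure literal: v1 appears only negated; assign v1 = False.
Try v2 = True.
Set v3 = False and propagate.
Branch on v4: take v4 = False.
  then v5 is forced to False.
  then v8 is forced to False.
  then v7 is forced to False.
v6, v9 are now unconstrained; take v6 = True, v9 = False.
Every clause has at least one true literal under this assignment.
Check each clause:
  1. (v5 || v8 || !v7) — !v7 is true.
  2. (v8 || v2) — v2 is true.
  3. (!v5 || !v8 || v2) — !v8 is true.
  4. (!v5 || v3 || v4) — !v5 is true.
  5. (!v9 || v2) — v2 is true.
  6. (v3 || v2) — v2 is true.
  7. (!v4 || !v5 || v8) — !v5 is true.
  8. (v9 || !v7) — !v7 is true.
  9. (v5 || !v8) — !v8 is true.
  10. (!v5 || v8) — !v5 is true.
  11. (!v1 || !v2) — !v1 is true.
  12. (!v1 || v9) — !v1 is true.
  13. (!v8 || v6) — !v8 is true.
  14. (v8 || !v7) — !v7 is true.
  15. (!v6 || !v8 || v7) — !v8 is true.
  16. (v9 || !v5 || !v6) — !v5 is true.
  17. (!v8 || !v5 || v6) — !v8 is true.
  18. (v4 || !v1 || v5) — !v1 is true.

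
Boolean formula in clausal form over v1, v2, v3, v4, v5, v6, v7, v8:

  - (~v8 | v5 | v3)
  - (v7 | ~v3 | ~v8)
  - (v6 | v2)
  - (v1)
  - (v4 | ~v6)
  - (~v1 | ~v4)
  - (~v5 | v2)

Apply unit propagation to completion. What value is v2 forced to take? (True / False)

True

(v1) stands alone — v1 = True.
(~v4 | ~v1) with v1 = True leaves only ~v4, so v4 = False.
(~v6 | v4): since v4 = False, the clause reduces to (~v6). v6 = False.
From (v6 | v2) and v6 = False: v2 = True.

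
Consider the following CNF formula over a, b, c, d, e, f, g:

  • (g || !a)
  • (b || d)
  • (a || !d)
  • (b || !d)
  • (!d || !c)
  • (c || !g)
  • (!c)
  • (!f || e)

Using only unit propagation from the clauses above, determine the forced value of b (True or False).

True

(!c) is a unit clause: c = False.
In (!g || c), c is now false; !g must hold, so g = False.
From (!a || g) and g = False: a = False.
(a || !d) with a = False leaves only !d, so d = False.
(b || d): since d = False, the clause reduces to (b). b = True.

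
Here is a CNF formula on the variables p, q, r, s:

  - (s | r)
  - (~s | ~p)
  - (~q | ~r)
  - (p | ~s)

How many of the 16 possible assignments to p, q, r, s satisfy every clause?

The models are:
  p=0 q=0 r=1 s=0
  p=1 q=0 r=1 s=0
Count: 2.

2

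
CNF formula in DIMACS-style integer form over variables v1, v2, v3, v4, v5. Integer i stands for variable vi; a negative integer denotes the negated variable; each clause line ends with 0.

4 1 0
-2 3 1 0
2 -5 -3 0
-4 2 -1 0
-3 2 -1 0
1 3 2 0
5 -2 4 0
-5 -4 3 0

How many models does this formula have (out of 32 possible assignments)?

Case analysis on v2 and v1:
  v2=T, v1=T: 5 of the 8 assignments to (v3,v4,v5) work.
  v2=T, v1=F: remaining (v3,v4,v5) ∈ {(T,T,F); (T,T,T)} — 2.
  v2=F, v1=T: remaining (v3,v4,v5) ∈ {(F,F,F); (F,F,T)} — 2.
  v2=F, v1=F: remaining (v3,v4,v5) ∈ {(T,T,F)} — 1.
Total: 5 + 2 + 2 + 1 = 10.

10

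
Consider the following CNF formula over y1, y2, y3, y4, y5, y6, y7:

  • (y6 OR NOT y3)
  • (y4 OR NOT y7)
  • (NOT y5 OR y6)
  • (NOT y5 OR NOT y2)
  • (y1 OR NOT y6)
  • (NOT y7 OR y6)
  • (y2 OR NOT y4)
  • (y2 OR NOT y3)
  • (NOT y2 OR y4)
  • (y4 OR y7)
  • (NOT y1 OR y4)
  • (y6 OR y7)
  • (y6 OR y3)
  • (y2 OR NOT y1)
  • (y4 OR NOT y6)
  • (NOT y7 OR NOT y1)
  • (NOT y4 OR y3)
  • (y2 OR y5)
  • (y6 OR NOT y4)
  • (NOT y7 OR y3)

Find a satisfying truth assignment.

Set y1 = True and propagate.
  then y4 is forced to True.
  then y2 is forced to True.
  then y5 is forced to False.
  then y7 is forced to False.
  then y6 is forced to True.
  then y3 is forced to True.

y1 = True, y2 = True, y3 = True, y4 = True, y5 = False, y6 = True, y7 = False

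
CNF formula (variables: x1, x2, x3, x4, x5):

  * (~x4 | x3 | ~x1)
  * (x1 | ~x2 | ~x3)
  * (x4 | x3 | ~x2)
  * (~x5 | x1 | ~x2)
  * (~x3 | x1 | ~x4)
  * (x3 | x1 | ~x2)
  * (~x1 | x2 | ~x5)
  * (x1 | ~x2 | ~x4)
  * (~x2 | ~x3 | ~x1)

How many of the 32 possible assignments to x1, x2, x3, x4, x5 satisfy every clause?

Split on x1, then x2.
  x1=1, x2=1: a clause becomes empty — 0.
  x1=1, x2=0: remaining (x3,x4,x5) ∈ {(0,0,0); (1,0,0); (1,1,0)} — 3.
  x1=0, x2=1: a clause becomes empty — 0.
  x1=0, x2=0: x5 free; 3 ways for (x3,x4) × 2^1 = 6.
Total: 0 + 3 + 0 + 6 = 9.

9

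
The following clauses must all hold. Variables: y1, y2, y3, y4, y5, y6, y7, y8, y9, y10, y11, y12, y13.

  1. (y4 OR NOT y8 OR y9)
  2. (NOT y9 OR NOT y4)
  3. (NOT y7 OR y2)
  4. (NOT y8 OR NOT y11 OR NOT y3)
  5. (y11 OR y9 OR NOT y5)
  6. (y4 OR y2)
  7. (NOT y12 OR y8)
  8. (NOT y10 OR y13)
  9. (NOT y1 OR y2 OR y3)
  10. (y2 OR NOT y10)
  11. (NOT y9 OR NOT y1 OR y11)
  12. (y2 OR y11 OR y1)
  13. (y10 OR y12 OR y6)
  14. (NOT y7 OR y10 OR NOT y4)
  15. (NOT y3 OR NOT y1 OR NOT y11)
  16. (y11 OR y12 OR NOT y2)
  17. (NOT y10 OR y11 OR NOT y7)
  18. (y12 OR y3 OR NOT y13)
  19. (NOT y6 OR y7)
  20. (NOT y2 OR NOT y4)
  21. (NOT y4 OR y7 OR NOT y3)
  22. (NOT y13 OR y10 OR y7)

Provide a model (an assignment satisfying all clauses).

y1=False  y2=True  y3=True  y4=False  y5=True  y6=False  y7=True  y8=True  y9=True  y10=False  y11=False  y12=True  y13=False

Branch on y1: take y1 = False.
Branch on y2: take y2 = True.
  then y4 is forced to False.
The remaining clauses are satisfied by y3 = True, y5 = True, y6 = False, y7 = True, y8 = True, y9 = True, y10 = False, y11 = False, y12 = True, y13 = False.
Every clause has at least one true literal under this assignment.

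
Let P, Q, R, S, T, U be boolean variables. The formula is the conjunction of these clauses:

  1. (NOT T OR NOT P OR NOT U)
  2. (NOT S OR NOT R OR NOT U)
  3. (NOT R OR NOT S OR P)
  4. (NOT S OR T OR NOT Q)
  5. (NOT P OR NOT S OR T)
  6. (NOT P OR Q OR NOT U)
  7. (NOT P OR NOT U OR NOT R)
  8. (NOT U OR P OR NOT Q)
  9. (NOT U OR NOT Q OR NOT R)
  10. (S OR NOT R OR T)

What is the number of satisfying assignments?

Split on P, then U.
  P=1, U=1: remaining (Q,R,S,T) ∈ {(1,0,0,0)} — 1.
  P=1, U=0: Q free; 5 ways for (R,S,T) × 2^1 = 10.
  P=0, U=1: 5 of the 16 assignments to (Q,R,S,T) work.
  P=0, U=0: 9 of the 16 assignments to (Q,R,S,T) work.
Total: 1 + 10 + 5 + 9 = 25.

25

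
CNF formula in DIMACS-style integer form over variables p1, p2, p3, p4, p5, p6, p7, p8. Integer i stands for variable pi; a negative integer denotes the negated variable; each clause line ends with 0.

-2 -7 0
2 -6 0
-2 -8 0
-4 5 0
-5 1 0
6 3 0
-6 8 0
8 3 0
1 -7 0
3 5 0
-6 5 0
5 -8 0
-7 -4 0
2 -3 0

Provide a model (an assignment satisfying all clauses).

Pure literal: p4 appears only negated; assign p4 = False.
Pure literal: p7 appears only negated; assign p7 = False.
Try p1 = False.
  then p5 is forced to False.
  then p3 is forced to True.
  then p6 is forced to False.
  then p8 is forced to False.
  then p2 is forced to True.

p1 = False  p2 = True  p3 = True  p4 = False  p5 = False  p6 = False  p7 = False  p8 = False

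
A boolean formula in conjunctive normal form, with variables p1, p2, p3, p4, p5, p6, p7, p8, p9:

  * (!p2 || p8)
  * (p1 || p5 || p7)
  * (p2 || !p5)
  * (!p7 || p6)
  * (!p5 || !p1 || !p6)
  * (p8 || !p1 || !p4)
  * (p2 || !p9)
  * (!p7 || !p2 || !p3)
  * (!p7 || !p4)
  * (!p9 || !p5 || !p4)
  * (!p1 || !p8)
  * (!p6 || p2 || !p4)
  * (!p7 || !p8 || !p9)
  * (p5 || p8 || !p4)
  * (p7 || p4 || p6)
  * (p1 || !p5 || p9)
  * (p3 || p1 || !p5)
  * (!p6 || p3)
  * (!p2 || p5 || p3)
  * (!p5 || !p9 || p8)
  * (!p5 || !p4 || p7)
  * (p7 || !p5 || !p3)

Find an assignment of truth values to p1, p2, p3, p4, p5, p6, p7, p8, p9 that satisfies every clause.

Set p1 = True and propagate.
  then p8 is forced to False.
  then p2 is forced to False.
  then p5 is forced to False.
  then p4 is forced to False.
  then p9 is forced to False.
Set p3 = True and propagate.
For the remaining variables, p6 = True, p7 = True works.

p1=1, p2=0, p3=1, p4=0, p5=0, p6=1, p7=1, p8=0, p9=0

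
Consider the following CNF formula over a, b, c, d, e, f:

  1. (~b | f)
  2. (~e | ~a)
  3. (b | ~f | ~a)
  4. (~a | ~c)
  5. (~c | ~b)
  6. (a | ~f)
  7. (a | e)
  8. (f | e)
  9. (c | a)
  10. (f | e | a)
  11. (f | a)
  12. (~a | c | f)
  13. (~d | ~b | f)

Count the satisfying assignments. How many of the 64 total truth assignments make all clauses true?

2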